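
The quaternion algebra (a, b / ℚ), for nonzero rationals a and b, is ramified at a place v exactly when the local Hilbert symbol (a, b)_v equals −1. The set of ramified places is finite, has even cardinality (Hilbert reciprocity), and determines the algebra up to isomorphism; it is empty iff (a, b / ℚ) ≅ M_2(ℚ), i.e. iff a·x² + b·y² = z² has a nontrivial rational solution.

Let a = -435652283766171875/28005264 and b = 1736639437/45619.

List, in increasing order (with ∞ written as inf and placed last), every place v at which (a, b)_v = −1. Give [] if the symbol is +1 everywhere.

[5, 37]

(a, b) ≡ (-3515, 703) mod (ℚ^×)²; places V = {2, 3, 5, 7, 13, 17, 19, 31, 37, ∞}.
(a,b)_∞: sgn(-3515)=−, sgn(703)=+, so +1.
(a,b)_37: α=1, u≡4; β=1, v≡19 (mod 37); (4|37)=+1, (19|37)=-1; sign (−1)^0·+1^1·-1^1 = -1.
(a,b)_31: α=2, u≡7; β=2, v≡26 (mod 31); (7|31)=+1, (26|31)=-1; sign (−1)^0·+1^2·-1^2 = +1.
(a,b)_5: α=7, u≡2; β=0, v≡3 (mod 5); (2|5)=-1, (3|5)=-1; sign (−1)^0·-1^0·-1^7 = -1.
(a,b)_3: α=-6, u≡1; β=0, v≡1 (mod 3); (1|3)=+1, (1|3)=+1; sign (−1)^0·+1^0·+1^-6 = +1.
(a,b)_17: α=2, u≡9; β=2, v≡3 (mod 17); (9|17)=+1, (3|17)=-1; sign (−1)^0·+1^2·-1^2 = +1.
(a,b)_19: α=1, u≡16; β=-1, v≡18 (mod 19); (16|19)=+1, (18|19)=-1; sign (−1)^1·+1^-1·-1^1 = +1.
(a,b)_2: α=-4, β=0; u≡5, v≡7 (mod 8); ε(u)ε(v)=0·1, αω(v)=-4·0, βω(u)=0·1; sum ≡ 0  ⇒  +1.
(a,b)_7: α=-4, u≡5; β=-4, v≡3 (mod 7); (5|7)=-1, (3|7)=-1; sign (−1)^0·-1^-4·-1^-4 = +1.
(a,b)_13: α=4, u≡11; β=2, v≡3 (mod 13); (11|13)=-1, (3|13)=+1; sign (−1)^0·-1^2·+1^4 = +1.
Ram(-3515, 703) = {5, 37}; no ℚ_5-point on the conic.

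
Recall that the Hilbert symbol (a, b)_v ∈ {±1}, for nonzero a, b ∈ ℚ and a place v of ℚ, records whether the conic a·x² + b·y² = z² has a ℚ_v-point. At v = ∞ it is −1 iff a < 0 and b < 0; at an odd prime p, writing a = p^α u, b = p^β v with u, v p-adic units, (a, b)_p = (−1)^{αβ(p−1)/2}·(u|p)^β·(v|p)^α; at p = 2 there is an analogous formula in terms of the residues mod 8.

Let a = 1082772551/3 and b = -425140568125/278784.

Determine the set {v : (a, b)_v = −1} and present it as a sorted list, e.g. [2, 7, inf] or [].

[3, 19, 31, 37]

Mod squares: a ≡ 35853, b ≡ -283309. Check v ∈ {∞, 2, 3, 5, 7, 11, 13, 17, 19, 31, 37, 43}.
v=19: a=19^1·(≡6), b=19^1·(≡6) mod 19; (6|19)=+1, (6|19)=+1; (−1)^{1·1·9}·(+1)^1·(+1)^1 = -1.
v=17: a=17^1·(≡16), b=17^0·(≡13) mod 17; (16|17)=+1, (13|17)=+1; (−1)^{1·0·8}·(+1)^0·(+1)^1 = +1.
v=3: a=3^-1·(≡2), b=3^-2·(≡2) mod 3; (2|3)=-1, (2|3)=-1; (−1)^{-1·-2·1}·(-1)^-2·(-1)^-1 = -1.
v=2: v_2(a)=0, v_2(b)=-8; units ≡ 5, 3 (mod 8); ε·ε+αω+βω = 0·1+0·1+-8·1 ≡ 0  ⇒  (a,b)_2 = +1.
v=13: a=13^0·(≡1), b=13^1·(≡6) mod 13; (1|13)=+1, (6|13)=-1; (−1)^{0·1·6}·(+1)^1·(-1)^0 = +1.
v=43: a=43^2·(≡37), b=43^0·(≡39) mod 43; (37|43)=-1, (39|43)=-1; (−1)^{2·0·21}·(-1)^0·(-1)^2 = +1.
v=5: a=5^0·(≡2), b=5^4·(≡4) mod 5; (2|5)=-1, (4|5)=+1; (−1)^{0·4·2}·(-1)^4·(+1)^0 = +1.
v=37: a=37^1·(≡3), b=37^1·(≡24) mod 37; (3|37)=+1, (24|37)=-1; (−1)^{1·1·18}·(+1)^1·(-1)^1 = -1.
v=11: a=11^0·(≡1), b=11^-2·(≡7) mod 11; (1|11)=+1, (7|11)=-1; (−1)^{0·-2·5}·(+1)^-2·(-1)^0 = +1.
v=∞: 35853 > 0 and -283309 < 0  ⇒  (a,b)_∞ = +1.
v=7: a=7^2·(≡3), b=7^4·(≡2) mod 7; (3|7)=-1, (2|7)=+1; (−1)^{2·4·3}·(-1)^4·(+1)^2 = +1.
v=31: a=31^0·(≡29), b=31^1·(≡17) mod 31; (29|31)=-1, (17|31)=-1; (−1)^{0·1·15}·(-1)^1·(-1)^0 = -1.
(35853, -283309 / ℚ) ramifies at {3, 19, 31, 37}: a division algebra.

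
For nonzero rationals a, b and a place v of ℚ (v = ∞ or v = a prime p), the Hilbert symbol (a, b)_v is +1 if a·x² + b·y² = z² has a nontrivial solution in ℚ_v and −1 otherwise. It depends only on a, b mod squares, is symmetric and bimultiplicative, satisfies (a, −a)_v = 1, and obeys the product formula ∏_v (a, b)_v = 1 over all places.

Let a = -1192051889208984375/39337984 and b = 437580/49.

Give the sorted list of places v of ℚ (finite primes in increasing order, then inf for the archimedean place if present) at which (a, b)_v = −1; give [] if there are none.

[3, 13]

Mod squares: a ≡ -255, b ≡ 12155. Check v ∈ {∞, 2, 3, 5, 7, 11, 13, 17}.
v=17: a=17^3·(≡8), b=17^1·(≡16) mod 17; (8|17)=+1, (16|17)=+1; (−1)^{3·1·8}·(+1)^1·(+1)^3 = +1.
v=13: a=13^2·(≡8), b=13^1·(≡12) mod 13; (8|13)=-1, (12|13)=+1; (−1)^{2·1·6}·(-1)^1·(+1)^2 = -1.
v=∞: -255 < 0 and 12155 > 0  ⇒  (a,b)_∞ = +1.
v=2: v_2(a)=-14, v_2(b)=2; units ≡ 1, 3 (mod 8); ε·ε+αω+βω = 0·1+-14·1+2·0 ≡ 0  ⇒  (a,b)_2 = +1.
v=11: a=11^2·(≡9), b=11^1·(≡3) mod 11; (9|11)=+1, (3|11)=+1; (−1)^{2·1·5}·(+1)^1·(+1)^2 = +1.
v=3: a=3^5·(≡2), b=3^2·(≡2) mod 3; (2|3)=-1, (2|3)=-1; (−1)^{5·2·1}·(-1)^2·(-1)^5 = -1.
v=7: a=7^-4·(≡4), b=7^-2·(≡3) mod 7; (4|7)=+1, (3|7)=-1; (−1)^{-4·-2·3}·(+1)^-2·(-1)^-4 = +1.
v=5: a=5^11·(≡1), b=5^1·(≡4) mod 5; (1|5)=+1, (4|5)=+1; (−1)^{11·1·2}·(+1)^1·(+1)^11 = +1.
Ram(-255, 12155) = {3, 13}; no ℚ_3-point on the conic.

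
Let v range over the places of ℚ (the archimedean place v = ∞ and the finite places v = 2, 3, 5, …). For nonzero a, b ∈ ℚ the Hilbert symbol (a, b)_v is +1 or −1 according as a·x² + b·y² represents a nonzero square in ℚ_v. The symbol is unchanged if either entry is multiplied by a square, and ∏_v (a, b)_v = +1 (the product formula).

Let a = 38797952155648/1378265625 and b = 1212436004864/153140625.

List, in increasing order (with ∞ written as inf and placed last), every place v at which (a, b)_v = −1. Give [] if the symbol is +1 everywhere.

[2, 37]

(a, b) ≡ (1258, 629) mod (ℚ^×)²; places V = {2, 3, 5, 7, 11, 17, 37, ∞}.
(a,b)_37: α=1, u≡34; β=1, v≡35 (mod 37); (34|37)=+1, (35|37)=-1; sign (−1)^0·+1^1·-1^1 = -1.
(a,b)_17: α=1, u≡7; β=1, v≡11 (mod 17); (7|17)=-1, (11|17)=-1; sign (−1)^0·-1^1·-1^1 = +1.
(a,b)_11: α=-2, u≡1; β=-2, v≡2 (mod 11); (1|11)=+1, (2|11)=-1; sign (−1)^0·+1^-2·-1^-2 = +1.
(a,b)_7: α=6, u≡6; β=6, v≡3 (mod 7); (6|7)=-1, (3|7)=-1; sign (−1)^0·-1^6·-1^6 = +1.
(a,b)_3: α=-6, u≡1; β=-4, v≡2 (mod 3); (1|3)=+1, (2|3)=-1; sign (−1)^0·+1^-4·-1^-6 = +1.
(a,b)_2: α=19, β=14; u≡5, v≡5 (mod 8); ε(u)ε(v)=0·0, αω(v)=19·1, βω(u)=14·1; sum ≡ 1  ⇒  -1.
(a,b)_∞: sgn(1258)=+, sgn(629)=+, so +1.
(a,b)_5: α=-6, u≡2; β=-6, v≡4 (mod 5); (2|5)=-1, (4|5)=+1; sign (−1)^0·-1^-6·+1^-6 = +1.
Ram(1258, 629) = {2, 37}; no ℚ_2-point on the conic.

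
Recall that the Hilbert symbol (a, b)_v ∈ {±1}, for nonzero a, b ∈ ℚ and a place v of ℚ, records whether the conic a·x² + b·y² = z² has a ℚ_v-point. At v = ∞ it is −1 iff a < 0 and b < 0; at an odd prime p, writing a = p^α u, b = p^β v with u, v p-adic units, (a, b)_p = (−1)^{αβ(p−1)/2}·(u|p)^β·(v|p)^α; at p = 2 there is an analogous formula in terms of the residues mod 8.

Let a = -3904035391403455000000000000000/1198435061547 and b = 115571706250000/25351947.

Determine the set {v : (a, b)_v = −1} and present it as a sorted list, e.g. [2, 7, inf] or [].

[11, 29]

(a, b) ≡ (-66, 6699) mod (ℚ^×)²; places V = {2, 3, 5, 7, 11, 13, 17, 19, 29, ∞}.
(a,b)_∞: sgn(-66)=−, sgn(6699)=+, so +1.
(a,b)_2: α=15, β=4; u≡7, v≡3 (mod 8); ε(u)ε(v)=1·1, αω(v)=15·1, βω(u)=4·0; sum ≡ 0  ⇒  +1.
(a,b)_3: α=-15, u≡2; β=-5, v≡1 (mod 3); (2|3)=-1, (1|3)=+1; sign (−1)^1·-1^-5·+1^-15 = +1.
(a,b)_19: α=0, u≡14; β=-2, v≡6 (mod 19); (14|19)=-1, (6|19)=+1; sign (−1)^0·-1^-2·+1^0 = +1.
(a,b)_7: α=8, u≡1; β=3, v≡5 (mod 7); (1|7)=+1, (5|7)=-1; sign (−1)^0·+1^3·-1^8 = +1.
(a,b)_11: α=5, u≡3; β=1, v≡4 (mod 11); (3|11)=+1, (4|11)=+1; sign (−1)^1·+1^1·+1^5 = -1.
(a,b)_13: α=0, u≡1; β=2, v≡4 (mod 13); (1|13)=+1, (4|13)=+1; sign (−1)^0·+1^2·+1^0 = +1.
(a,b)_17: α=-4, u≡1; β=-2, v≡4 (mod 17); (1|17)=+1, (4|17)=+1; sign (−1)^0·+1^-2·+1^-4 = +1.
(a,b)_5: α=16, u≡1; β=8, v≡4 (mod 5); (1|5)=+1, (4|5)=+1; sign (−1)^0·+1^8·+1^16 = +1.
(a,b)_29: α=2, u≡10; β=1, v≡20 (mod 29); (10|29)=-1, (20|29)=+1; sign (−1)^0·-1^1·+1^2 = -1.
Ram(-66, 6699) = {11, 29}; no ℚ_11-point on the conic.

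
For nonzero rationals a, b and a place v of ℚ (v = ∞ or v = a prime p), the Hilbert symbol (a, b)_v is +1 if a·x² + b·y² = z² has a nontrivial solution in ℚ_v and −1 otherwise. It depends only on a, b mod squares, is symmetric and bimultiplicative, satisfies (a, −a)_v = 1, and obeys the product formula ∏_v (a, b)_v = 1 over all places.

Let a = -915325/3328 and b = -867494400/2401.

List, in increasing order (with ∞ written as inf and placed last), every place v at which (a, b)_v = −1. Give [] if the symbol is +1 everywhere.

[2, 3, 13, 19, 29, inf]

Mod squares: a ≡ -475969, b ≡ -135546. Check v ∈ {∞, 2, 3, 5, 7, 13, 19, 29, 41, 47}.
v=2: v_2(a)=-8, v_2(b)=9; units ≡ 7, 3 (mod 8); ε·ε+αω+βω = 1·1+-8·1+9·0 ≡ 1  ⇒  (a,b)_2 = -1.
v=5: a=5^2·(≡4), b=5^2·(≡4) mod 5; (4|5)=+1, (4|5)=+1; (−1)^{2·2·2}·(+1)^2·(+1)^2 = +1.
v=7: a=7^0·(≡3), b=7^-4·(≡4) mod 7; (3|7)=-1, (4|7)=+1; (−1)^{0·-4·3}·(-1)^-4·(+1)^0 = +1.
v=19: a=19^1·(≡3), b=19^1·(≡12) mod 19; (3|19)=-1, (12|19)=-1; (−1)^{1·1·9}·(-1)^1·(-1)^1 = -1.
v=13: a=13^-1·(≡2), b=13^0·(≡8) mod 13; (2|13)=-1, (8|13)=-1; (−1)^{-1·0·6}·(-1)^0·(-1)^-1 = -1.
v=41: a=41^1·(≡38), b=41^1·(≡24) mod 41; (38|41)=-1, (24|41)=-1; (−1)^{1·1·20}·(-1)^1·(-1)^1 = +1.
v=47: a=47^1·(≡28), b=47^0·(≡4) mod 47; (28|47)=+1, (4|47)=+1; (−1)^{1·0·23}·(+1)^0·(+1)^1 = +1.
v=3: a=3^0·(≡2), b=3^1·(≡1) mod 3; (2|3)=-1, (1|3)=+1; (−1)^{0·1·1}·(-1)^1·(+1)^0 = -1.
v=∞: -475969 < 0 and -135546 < 0  ⇒  (a,b)_∞ = -1.
v=29: a=29^0·(≡8), b=29^1·(≡7) mod 29; (8|29)=-1, (7|29)=+1; (−1)^{0·1·14}·(-1)^1·(+1)^0 = -1.
|Ram(-475969, -135546)| = 6, even; anisotropic at {2, 3, 13, 19, 29, ∞}.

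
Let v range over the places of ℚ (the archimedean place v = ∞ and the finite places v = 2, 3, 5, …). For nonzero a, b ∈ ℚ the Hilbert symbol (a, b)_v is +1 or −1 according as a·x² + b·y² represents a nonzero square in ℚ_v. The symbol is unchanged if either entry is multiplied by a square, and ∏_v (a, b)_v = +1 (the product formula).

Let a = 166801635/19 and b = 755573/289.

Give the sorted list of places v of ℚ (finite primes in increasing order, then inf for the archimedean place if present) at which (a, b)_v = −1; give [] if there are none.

[5, 7, 19, 23]

Mod squares: a ≡ 13585, b ≡ 2093. Check v ∈ {∞, 2, 3, 5, 7, 11, 13, 17, 19, 23}.
v=13: a=13^1·(≡2), b=13^1·(≡8) mod 13; (2|13)=-1, (8|13)=-1; (−1)^{1·1·6}·(-1)^1·(-1)^1 = +1.
v=17: a=17^0·(≡16), b=17^-2·(≡8) mod 17; (16|17)=+1, (8|17)=+1; (−1)^{0·-2·8}·(+1)^-2·(+1)^0 = +1.
v=23: a=23^2·(≡21), b=23^1·(≡20) mod 23; (21|23)=-1, (20|23)=-1; (−1)^{2·1·11}·(-1)^1·(-1)^2 = -1.
v=19: a=19^-1·(≡8), b=19^2·(≡15) mod 19; (8|19)=-1, (15|19)=-1; (−1)^{-1·2·9}·(-1)^2·(-1)^-1 = -1.
v=∞: 13585 > 0 and 2093 > 0  ⇒  (a,b)_∞ = +1.
v=2: v_2(a)=0, v_2(b)=0; units ≡ 1, 5 (mod 8); ε·ε+αω+βω = 0·0+0·1+0·0 ≡ 0  ⇒  (a,b)_2 = +1.
v=5: a=5^1·(≡3), b=5^0·(≡2) mod 5; (3|5)=-1, (2|5)=-1; (−1)^{1·0·2}·(-1)^0·(-1)^1 = -1.
v=7: a=7^2·(≡3), b=7^1·(≡3) mod 7; (3|7)=-1, (3|7)=-1; (−1)^{2·1·3}·(-1)^1·(-1)^2 = -1.
v=11: a=11^1·(≡4), b=11^0·(≡9) mod 11; (4|11)=+1, (9|11)=+1; (−1)^{1·0·5}·(+1)^0·(+1)^1 = +1.
v=3: a=3^2·(≡1), b=3^0·(≡2) mod 3; (1|3)=+1, (2|3)=-1; (−1)^{2·0·1}·(+1)^0·(-1)^2 = +1.
Ram(13585, 2093) = {5, 7, 19, 23}; no ℚ_5-point on the conic.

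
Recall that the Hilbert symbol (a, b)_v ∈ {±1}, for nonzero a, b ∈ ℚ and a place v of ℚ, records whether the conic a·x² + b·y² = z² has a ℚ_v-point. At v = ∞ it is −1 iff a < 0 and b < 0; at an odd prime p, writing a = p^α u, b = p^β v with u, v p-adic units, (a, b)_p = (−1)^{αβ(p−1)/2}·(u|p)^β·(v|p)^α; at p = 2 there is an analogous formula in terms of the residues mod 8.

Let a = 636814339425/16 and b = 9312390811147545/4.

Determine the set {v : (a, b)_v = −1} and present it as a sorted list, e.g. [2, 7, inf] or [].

(a, b) ≡ (17, 21505) mod (ℚ^×)²; places V = {2, 3, 5, 11, 17, 23, ∞}.
(a,b)_11: α=2, u≡8; β=3, v≡6 (mod 11); (8|11)=-1, (6|11)=-1; sign (−1)^0·-1^3·-1^2 = -1.
(a,b)_∞: sgn(17)=+, sgn(21505)=+, so +1.
(a,b)_3: α=4, u≡2; β=4, v≡1 (mod 3); (2|3)=-1, (1|3)=+1; sign (−1)^0·-1^4·+1^4 = +1.
(a,b)_5: α=2, u≡2; β=1, v≡1 (mod 5); (2|5)=-1, (1|5)=+1; sign (−1)^0·-1^1·+1^2 = -1.
(a,b)_23: α=2, u≡11; β=3, v≡21 (mod 23); (11|23)=-1, (21|23)=-1; sign (−1)^0·-1^3·-1^2 = -1.
(a,b)_2: α=-4, β=-2; u≡1, v≡1 (mod 8); ε(u)ε(v)=0·0, αω(v)=-4·0, βω(u)=-2·0; sum ≡ 0  ⇒  +1.
(a,b)_17: α=3, u≡9; β=5, v≡6 (mod 17); (9|17)=+1, (6|17)=-1; sign (−1)^0·+1^5·-1^3 = -1.
|Ram(17, 21505)| = 4, even; anisotropic at {5, 11, 17, 23}.

[5, 11, 17, 23]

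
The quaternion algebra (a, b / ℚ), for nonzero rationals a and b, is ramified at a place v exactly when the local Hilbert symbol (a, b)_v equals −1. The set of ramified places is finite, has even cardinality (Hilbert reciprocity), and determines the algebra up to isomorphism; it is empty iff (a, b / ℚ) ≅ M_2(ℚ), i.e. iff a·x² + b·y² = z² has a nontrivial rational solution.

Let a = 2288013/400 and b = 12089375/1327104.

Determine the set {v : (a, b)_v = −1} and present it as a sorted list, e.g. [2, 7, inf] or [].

(a, b) ≡ (7917, 23) mod (ℚ^×)²; places V = {2, 3, 5, 7, 13, 17, 23, 29, ∞}.
(a,b)_23: α=0, u≡20; β=1, v≡13 (mod 23); (20|23)=-1, (13|23)=+1; sign (−1)^0·-1^1·+1^0 = -1.
(a,b)_17: α=2, u≡7; β=0, v≡5 (mod 17); (7|17)=-1, (5|17)=-1; sign (−1)^0·-1^0·-1^2 = +1.
(a,b)_7: α=1, u≡1; β=0, v≡2 (mod 7); (1|7)=+1, (2|7)=+1; sign (−1)^0·+1^0·+1^1 = +1.
(a,b)_2: α=-4, β=-14; u≡5, v≡7 (mod 8); ε(u)ε(v)=0·1, αω(v)=-4·0, βω(u)=-14·1; sum ≡ 0  ⇒  +1.
(a,b)_5: α=-2, u≡3; β=4, v≡2 (mod 5); (3|5)=-1, (2|5)=-1; sign (−1)^0·-1^4·-1^-2 = +1.
(a,b)_13: α=1, u≡2; β=0, v≡1 (mod 13); (2|13)=-1, (1|13)=+1; sign (−1)^0·-1^0·+1^1 = +1.
(a,b)_3: α=1, u≡2; β=-4, v≡2 (mod 3); (2|3)=-1, (2|3)=-1; sign (−1)^0·-1^-4·-1^1 = -1.
(a,b)_∞: sgn(7917)=+, sgn(23)=+, so +1.
(a,b)_29: α=1, u≡2; β=2, v≡13 (mod 29); (2|29)=-1, (13|29)=+1; sign (−1)^0·-1^2·+1^1 = +1.
(7917, 23 / ℚ) ramifies at {3, 23}: a division algebra.

[3, 23]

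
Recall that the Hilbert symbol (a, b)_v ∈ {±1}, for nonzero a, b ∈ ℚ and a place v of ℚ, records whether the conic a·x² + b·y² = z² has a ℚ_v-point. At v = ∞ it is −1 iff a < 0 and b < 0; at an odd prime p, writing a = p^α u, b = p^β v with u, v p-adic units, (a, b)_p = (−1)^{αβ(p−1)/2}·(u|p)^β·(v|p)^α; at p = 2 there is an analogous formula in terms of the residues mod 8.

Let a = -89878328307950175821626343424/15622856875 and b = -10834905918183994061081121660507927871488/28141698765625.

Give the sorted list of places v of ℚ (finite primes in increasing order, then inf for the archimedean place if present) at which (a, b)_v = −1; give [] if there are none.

[2, 11, 19, inf]

Mod squares: a ≡ -1254, b ≡ -323. Check v ∈ {∞, 2, 3, 5, 11, 17, 19, 23, 29, 31, 37, 41}.
v=29: a=29^4·(≡25), b=29^6·(≡20) mod 29; (25|29)=+1, (20|29)=+1; (−1)^{4·6·14}·(+1)^6·(+1)^4 = +1.
v=23: a=23^2·(≡17), b=23^2·(≡10) mod 23; (17|23)=-1, (10|23)=-1; (−1)^{2·2·11}·(-1)^2·(-1)^2 = +1.
v=17: a=17^2·(≡1), b=17^3·(≡9) mod 17; (1|17)=+1, (9|17)=+1; (−1)^{2·3·8}·(+1)^3·(+1)^2 = +1.
v=5: a=5^-4·(≡1), b=5^-6·(≡2) mod 5; (1|5)=+1, (2|5)=-1; (−1)^{-4·-6·2}·(+1)^-6·(-1)^-4 = +1.
v=2: v_2(a)=21, v_2(b)=24; units ≡ 5, 5 (mod 8); ε·ε+αω+βω = 0·0+21·1+24·1 ≡ 1  ⇒  (a,b)_2 = -1.
v=11: a=11^3·(≡2), b=11^4·(≡10) mod 11; (2|11)=-1, (10|11)=-1; (−1)^{3·4·5}·(-1)^4·(-1)^3 = -1.
v=3: a=3^11·(≡2), b=3^12·(≡1) mod 3; (2|3)=-1, (1|3)=+1; (−1)^{11·12·1}·(-1)^12·(+1)^11 = +1.
v=19: a=19^-1·(≡10), b=19^1·(≡15) mod 19; (10|19)=-1, (15|19)=-1; (−1)^{-1·1·9}·(-1)^1·(-1)^-1 = -1.
v=31: a=31^-2·(≡23), b=31^-2·(≡19) mod 31; (23|31)=-1, (19|31)=+1; (−1)^{-2·-2·15}·(-1)^-2·(+1)^-2 = +1.
v=41: a=41^2·(≡19), b=41^4·(≡5) mod 41; (19|41)=-1, (5|41)=+1; (−1)^{2·4·20}·(-1)^4·(+1)^2 = +1.
v=∞: -1254 < 0 and -323 < 0  ⇒  (a,b)_∞ = -1.
v=37: a=37^-2·(≡27), b=37^-4·(≡28) mod 37; (27|37)=+1, (28|37)=+1; (−1)^{-2·-4·18}·(+1)^-4·(+1)^-2 = +1.
(-1254, -323 / ℚ) ramifies at {2, 11, 19, ∞}: a division algebra.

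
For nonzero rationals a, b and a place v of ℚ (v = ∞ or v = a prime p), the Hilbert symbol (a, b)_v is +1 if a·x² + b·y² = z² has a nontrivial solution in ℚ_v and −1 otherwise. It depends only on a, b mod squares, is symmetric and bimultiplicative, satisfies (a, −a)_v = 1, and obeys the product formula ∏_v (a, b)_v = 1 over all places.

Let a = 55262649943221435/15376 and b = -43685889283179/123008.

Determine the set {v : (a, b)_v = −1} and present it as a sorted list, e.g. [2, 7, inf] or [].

Mod squares: a ≡ 715, b ≡ -598. Check v ∈ {∞, 2, 3, 5, 11, 13, 23, 31}.
v=2: v_2(a)=-4, v_2(b)=-7; units ≡ 3, 5 (mod 8); ε·ε+αω+βω = 1·0+-4·1+-7·1 ≡ 1  ⇒  (a,b)_2 = -1.
v=11: a=11^5·(≡2), b=11^4·(≡6) mod 11; (2|11)=-1, (6|11)=-1; (−1)^{5·4·5}·(-1)^4·(-1)^5 = -1.
v=∞: 715 > 0 and -598 < 0  ⇒  (a,b)_∞ = +1.
v=31: a=31^-2·(≡28), b=31^-2·(≡29) mod 31; (28|31)=+1, (29|31)=-1; (−1)^{-2·-2·15}·(+1)^-2·(-1)^-2 = +1.
v=3: a=3^10·(≡1), b=3^10·(≡2) mod 3; (1|3)=+1, (2|3)=-1; (−1)^{10·10·1}·(+1)^10·(-1)^10 = +1.
v=23: a=23^2·(≡16), b=23^1·(≡10) mod 23; (16|23)=+1, (10|23)=-1; (−1)^{2·1·11}·(+1)^1·(-1)^2 = +1.
v=13: a=13^3·(≡10), b=13^3·(≡7) mod 13; (10|13)=+1, (7|13)=-1; (−1)^{3·3·6}·(+1)^3·(-1)^3 = -1.
v=5: a=5^1·(≡2), b=5^0·(≡2) mod 5; (2|5)=-1, (2|5)=-1; (−1)^{1·0·2}·(-1)^0·(-1)^1 = -1.
(715, -598 / ℚ) ramifies at {2, 5, 11, 13}: a division algebra.

[2, 5, 11, 13]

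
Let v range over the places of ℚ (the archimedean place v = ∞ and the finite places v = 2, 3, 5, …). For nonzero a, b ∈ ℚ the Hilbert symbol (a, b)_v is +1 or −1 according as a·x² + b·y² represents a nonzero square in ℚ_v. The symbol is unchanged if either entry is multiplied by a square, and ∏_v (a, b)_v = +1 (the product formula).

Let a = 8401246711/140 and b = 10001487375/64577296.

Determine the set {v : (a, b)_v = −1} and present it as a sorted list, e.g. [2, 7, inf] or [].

Mod squares: a ≡ 85085, b ≡ 55. Check v ∈ {∞, 2, 3, 5, 7, 11, 13, 17, 29, 31, 41}.
v=5: a=5^-1·(≡2), b=5^3·(≡4) mod 5; (2|5)=-1, (4|5)=+1; (−1)^{-1·3·2}·(-1)^3·(+1)^-1 = -1.
v=13: a=13^5·(≡2), b=13^0·(≡12) mod 13; (2|13)=-1, (12|13)=+1; (−1)^{5·0·6}·(-1)^0·(+1)^5 = +1.
v=∞: 85085 > 0 and 55 > 0  ⇒  (a,b)_∞ = +1.
v=29: a=29^0·(≡9), b=29^2·(≡19) mod 29; (9|29)=+1, (19|29)=-1; (−1)^{0·2·14}·(+1)^2·(-1)^0 = +1.
v=41: a=41^0·(≡25), b=41^-2·(≡22) mod 41; (25|41)=+1, (22|41)=-1; (−1)^{0·-2·20}·(+1)^-2·(-1)^0 = +1.
v=2: v_2(a)=-2, v_2(b)=-4; units ≡ 5, 7 (mod 8); ε·ε+αω+βω = 0·1+-2·0+-4·1 ≡ 0  ⇒  (a,b)_2 = +1.
v=3: a=3^0·(≡2), b=3^2·(≡1) mod 3; (2|3)=-1, (1|3)=+1; (−1)^{0·2·1}·(-1)^2·(+1)^0 = +1.
v=17: a=17^1·(≡12), b=17^0·(≡8) mod 17; (12|17)=-1, (8|17)=+1; (−1)^{1·0·8}·(-1)^0·(+1)^1 = +1.
v=11: a=11^3·(≡2), b=11^1·(≡9) mod 11; (2|11)=-1, (9|11)=+1; (−1)^{3·1·5}·(-1)^1·(+1)^3 = +1.
v=7: a=7^-1·(≡3), b=7^-4·(≡6) mod 7; (3|7)=-1, (6|7)=-1; (−1)^{-1·-4·3}·(-1)^-4·(-1)^-1 = -1.
v=31: a=31^0·(≡26), b=31^2·(≡22) mod 31; (26|31)=-1, (22|31)=-1; (−1)^{0·2·15}·(-1)^2·(-1)^0 = +1.
Ram(85085, 55) = {5, 7}; no ℚ_5-point on the conic.

[5, 7]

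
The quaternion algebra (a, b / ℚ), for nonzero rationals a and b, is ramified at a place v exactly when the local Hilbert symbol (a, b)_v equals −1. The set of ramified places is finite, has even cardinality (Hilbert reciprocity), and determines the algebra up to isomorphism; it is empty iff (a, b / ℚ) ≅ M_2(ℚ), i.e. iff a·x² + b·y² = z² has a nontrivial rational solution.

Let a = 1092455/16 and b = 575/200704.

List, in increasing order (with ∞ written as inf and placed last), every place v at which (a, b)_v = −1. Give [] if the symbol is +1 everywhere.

Mod squares: a ≡ 455, b ≡ 23. Check v ∈ {∞, 2, 5, 7, 13, 23}.
v=∞: 455 > 0 and 23 > 0  ⇒  (a,b)_∞ = +1.
v=23: a=23^0·(≡13), b=23^1·(≡8) mod 23; (13|23)=+1, (8|23)=+1; (−1)^{0·1·11}·(+1)^1·(+1)^0 = +1.
v=2: v_2(a)=-4, v_2(b)=-12; units ≡ 7, 7 (mod 8); ε·ε+αω+βω = 1·1+-4·0+-12·0 ≡ 1  ⇒  (a,b)_2 = -1.
v=13: a=13^1·(≡1), b=13^0·(≡12) mod 13; (1|13)=+1, (12|13)=+1; (−1)^{1·0·6}·(+1)^0·(+1)^1 = +1.
v=7: a=7^5·(≡1), b=7^-2·(≡1) mod 7; (1|7)=+1, (1|7)=+1; (−1)^{5·-2·3}·(+1)^-2·(+1)^5 = +1.
v=5: a=5^1·(≡1), b=5^2·(≡2) mod 5; (1|5)=+1, (2|5)=-1; (−1)^{1·2·2}·(+1)^2·(-1)^1 = -1.
Ram(455, 23) = {2, 5}; no ℚ_2-point on the conic.

[2, 5]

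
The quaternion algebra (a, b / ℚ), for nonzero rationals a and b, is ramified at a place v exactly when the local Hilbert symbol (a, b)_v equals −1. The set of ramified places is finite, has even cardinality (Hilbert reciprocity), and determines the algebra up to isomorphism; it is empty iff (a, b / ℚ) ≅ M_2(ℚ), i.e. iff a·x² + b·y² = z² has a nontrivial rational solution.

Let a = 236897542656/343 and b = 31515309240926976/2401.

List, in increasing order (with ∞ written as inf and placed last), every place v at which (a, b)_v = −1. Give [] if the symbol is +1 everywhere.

[7, 17]

(a, b) ≡ (238, 1739) mod (ℚ^×)²; places V = {2, 3, 7, 17, 37, 47, ∞}.
(a,b)_3: α=2, u≡1; β=4, v≡2 (mod 3); (1|3)=+1, (2|3)=-1; sign (−1)^0·+1^4·-1^2 = +1.
(a,b)_17: α=1, u≡14; β=2, v≡11 (mod 17); (14|17)=-1, (11|17)=-1; sign (−1)^0·-1^2·-1^1 = -1.
(a,b)_7: α=-3, u≡5; β=-4, v≡3 (mod 7); (5|7)=-1, (3|7)=-1; sign (−1)^0·-1^-4·-1^-3 = -1.
(a,b)_37: α=2, u≡33; β=3, v≡28 (mod 37); (33|37)=+1, (28|37)=+1; sign (−1)^0·+1^3·+1^2 = +1.
(a,b)_2: α=9, β=8; u≡7, v≡3 (mod 8); ε(u)ε(v)=1·1, αω(v)=9·1, βω(u)=8·0; sum ≡ 0  ⇒  +1.
(a,b)_47: α=2, u≡28; β=3, v≡42 (mod 47); (28|47)=+1, (42|47)=+1; sign (−1)^0·+1^3·+1^2 = +1.
(a,b)_∞: sgn(238)=+, sgn(1739)=+, so +1.
Ram(238, 1739) = {7, 17}; no ℚ_7-point on the conic.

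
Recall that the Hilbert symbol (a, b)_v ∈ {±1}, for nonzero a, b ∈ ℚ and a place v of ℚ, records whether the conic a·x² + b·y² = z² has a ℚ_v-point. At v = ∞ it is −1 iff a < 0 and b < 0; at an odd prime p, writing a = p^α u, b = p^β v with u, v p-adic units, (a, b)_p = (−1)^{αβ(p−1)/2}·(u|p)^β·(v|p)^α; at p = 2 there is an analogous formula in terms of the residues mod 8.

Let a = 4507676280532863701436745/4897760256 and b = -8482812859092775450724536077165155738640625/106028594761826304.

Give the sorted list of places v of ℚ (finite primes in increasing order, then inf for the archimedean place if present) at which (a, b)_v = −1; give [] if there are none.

(a, b) ≡ (941545, -1520093) mod (ℚ^×)²; places V = {2, 3, 5, 11, 13, 17, 19, 23, 29, 43, 53, ∞}.
(a,b)_2: α=-10, β=-20; u≡1, v≡3 (mod 8); ε(u)ε(v)=0·1, αω(v)=-10·1, βω(u)=-20·0; sum ≡ 0  ⇒  +1.
(a,b)_43: α=2, u≡21; β=3, v≡41 (mod 43); (21|43)=+1, (41|43)=+1; sign (−1)^0·+1^3·+1^2 = +1.
(a,b)_19: α=3, u≡10; β=6, v≡2 (mod 19); (10|19)=-1, (2|19)=-1; sign (−1)^0·-1^6·-1^3 = -1.
(a,b)_53: α=3, u≡36; β=5, v≡34 (mod 53); (36|53)=+1, (34|53)=-1; sign (−1)^0·+1^5·-1^3 = -1.
(a,b)_17: α=1, u≡1; β=2, v≡16 (mod 17); (1|17)=+1, (16|17)=+1; sign (−1)^0·+1^2·+1^1 = +1.
(a,b)_∞: sgn(941545)=+, sgn(-1520093)=−, so +1.
(a,b)_29: α=0, u≡21; β=-1, v≡12 (mod 29); (21|29)=-1, (12|29)=-1; sign (−1)^0·-1^-1·-1^0 = -1.
(a,b)_13: α=6, u≡8; β=8, v≡3 (mod 13); (8|13)=-1, (3|13)=+1; sign (−1)^0·-1^8·+1^6 = +1.
(a,b)_11: α=1, u≡5; β=2, v≡2 (mod 11); (5|11)=+1, (2|11)=-1; sign (−1)^0·+1^2·-1^1 = -1.
(a,b)_5: α=1, u≡4; β=6, v≡3 (mod 5); (4|5)=+1, (3|5)=-1; sign (−1)^0·+1^6·-1^1 = -1.
(a,b)_23: α=2, u≡21; β=3, v≡20 (mod 23); (21|23)=-1, (20|23)=-1; sign (−1)^0·-1^3·-1^2 = -1.
(a,b)_3: α=-14, u≡1; β=-20, v≡1 (mod 3); (1|3)=+1, (1|3)=+1; sign (−1)^0·+1^-20·+1^-14 = +1.
(941545, -1520093 / ℚ) ramifies at {5, 11, 19, 23, 29, 53}: a division algebra.

[5, 11, 19, 23, 29, 53]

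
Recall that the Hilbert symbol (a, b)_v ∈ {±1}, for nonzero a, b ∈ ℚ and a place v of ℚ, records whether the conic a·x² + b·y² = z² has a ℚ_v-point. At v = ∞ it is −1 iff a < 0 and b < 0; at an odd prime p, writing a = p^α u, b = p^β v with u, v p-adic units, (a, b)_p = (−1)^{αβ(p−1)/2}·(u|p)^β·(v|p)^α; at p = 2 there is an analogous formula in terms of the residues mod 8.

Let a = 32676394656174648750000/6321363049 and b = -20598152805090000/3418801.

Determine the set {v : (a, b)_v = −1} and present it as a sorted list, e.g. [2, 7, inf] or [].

[2, 7, 29, 37]

Mod squares: a ≡ 37555, b ≡ -29. Check v ∈ {∞, 2, 3, 5, 7, 29, 37, 43}.
v=43: a=43^-6·(≡35), b=43^-4·(≡14) mod 43; (35|43)=+1, (14|43)=+1; (−1)^{-6·-4·21}·(+1)^-4·(+1)^-6 = +1.
v=29: a=29^1·(≡12), b=29^1·(≡22) mod 29; (12|29)=-1, (22|29)=+1; (−1)^{1·1·14}·(-1)^1·(+1)^1 = -1.
v=7: a=7^11·(≡6), b=7^8·(≡3) mod 7; (6|7)=-1, (3|7)=-1; (−1)^{11·8·3}·(-1)^8·(-1)^11 = -1.
v=∞: 37555 > 0 and -29 < 0  ⇒  (a,b)_∞ = +1.
v=3: a=3^2·(≡1), b=3^2·(≡1) mod 3; (1|3)=+1, (1|3)=+1; (−1)^{2·2·1}·(+1)^2·(+1)^2 = +1.
v=5: a=5^7·(≡1), b=5^4·(≡1) mod 5; (1|5)=+1, (1|5)=+1; (−1)^{7·4·2}·(+1)^4·(+1)^7 = +1.
v=2: v_2(a)=4, v_2(b)=4; units ≡ 3, 3 (mod 8); ε·ε+αω+βω = 1·1+4·1+4·1 ≡ 1  ⇒  (a,b)_2 = -1.
v=37: a=37^3·(≡7), b=37^2·(≡13) mod 37; (7|37)=+1, (13|37)=-1; (−1)^{3·2·18}·(+1)^2·(-1)^3 = -1.
(37555, -29 / ℚ) ramifies at {2, 7, 29, 37}: a division algebra.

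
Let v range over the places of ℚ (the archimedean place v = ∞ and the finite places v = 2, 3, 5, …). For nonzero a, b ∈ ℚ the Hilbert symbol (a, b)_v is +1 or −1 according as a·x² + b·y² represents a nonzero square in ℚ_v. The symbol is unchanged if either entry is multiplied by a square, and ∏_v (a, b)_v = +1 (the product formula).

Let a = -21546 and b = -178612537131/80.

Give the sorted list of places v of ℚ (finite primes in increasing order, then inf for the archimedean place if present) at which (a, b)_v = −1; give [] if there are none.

Mod squares: a ≡ -266, b ≡ -95. Check v ∈ {∞, 2, 3, 5, 7, 19}.
v=19: a=19^1·(≡6), b=19^3·(≡3) mod 19; (6|19)=+1, (3|19)=-1; (−1)^{1·3·9}·(+1)^3·(-1)^1 = +1.
v=∞: -266 < 0 and -95 < 0  ⇒  (a,b)_∞ = -1.
v=7: a=7^1·(≡2), b=7^2·(≡5) mod 7; (2|7)=+1, (5|7)=-1; (−1)^{1·2·3}·(+1)^2·(-1)^1 = -1.
v=2: v_2(a)=1, v_2(b)=-4; units ≡ 3, 1 (mod 8); ε·ε+αω+βω = 1·0+1·0+-4·1 ≡ 0  ⇒  (a,b)_2 = +1.
v=5: a=5^0·(≡4), b=5^-1·(≡4) mod 5; (4|5)=+1, (4|5)=+1; (−1)^{0·-1·2}·(+1)^-1·(+1)^0 = +1.
v=3: a=3^4·(≡1), b=3^12·(≡1) mod 3; (1|3)=+1, (1|3)=+1; (−1)^{4·12·1}·(+1)^12·(+1)^4 = +1.
|Ram(-266, -95)| = 2, even; anisotropic at {7, ∞}.

[7, inf]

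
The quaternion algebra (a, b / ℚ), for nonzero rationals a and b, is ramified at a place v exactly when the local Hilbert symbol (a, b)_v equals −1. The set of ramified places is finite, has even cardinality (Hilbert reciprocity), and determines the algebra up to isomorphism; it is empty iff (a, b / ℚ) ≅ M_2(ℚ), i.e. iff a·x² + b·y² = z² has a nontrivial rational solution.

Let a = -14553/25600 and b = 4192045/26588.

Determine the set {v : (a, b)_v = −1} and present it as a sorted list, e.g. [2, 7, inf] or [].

(a, b) ≡ (-33, 4715) mod (ℚ^×)²; places V = {2, 3, 5, 7, 11, 13, 17, 23, 41, ∞}.
(a,b)_3: α=3, u≡1; β=0, v≡2 (mod 3); (1|3)=+1, (2|3)=-1; sign (−1)^0·+1^0·-1^3 = -1.
(a,b)_5: α=-2, u≡3; β=1, v≡3 (mod 5); (3|5)=-1, (3|5)=-1; sign (−1)^0·-1^1·-1^-2 = -1.
(a,b)_2: α=-10, β=-2; u≡7, v≡3 (mod 8); ε(u)ε(v)=1·1, αω(v)=-10·1, βω(u)=-2·0; sum ≡ 1  ⇒  -1.
(a,b)_7: α=2, u≡4; β=0, v≡2 (mod 7); (4|7)=+1, (2|7)=+1; sign (−1)^0·+1^0·+1^2 = +1.
(a,b)_∞: sgn(-33)=−, sgn(4715)=+, so +1.
(a,b)_41: α=0, u≡36; β=1, v≡18 (mod 41); (36|41)=+1, (18|41)=+1; sign (−1)^0·+1^1·+1^0 = +1.
(a,b)_23: α=0, u≡6; β=-1, v≡7 (mod 23); (6|23)=+1, (7|23)=-1; sign (−1)^0·+1^-1·-1^0 = +1.
(a,b)_11: α=1, u≡10; β=2, v≡6 (mod 11); (10|11)=-1, (6|11)=-1; sign (−1)^0·-1^2·-1^1 = -1.
(a,b)_17: α=0, u≡9; β=-2, v≡7 (mod 17); (9|17)=+1, (7|17)=-1; sign (−1)^0·+1^-2·-1^0 = +1.
(a,b)_13: α=0, u≡11; β=2, v≡9 (mod 13); (11|13)=-1, (9|13)=+1; sign (−1)^0·-1^2·+1^0 = +1.
|Ram(-33, 4715)| = 4, even; anisotropic at {2, 3, 5, 11}.

[2, 3, 5, 11]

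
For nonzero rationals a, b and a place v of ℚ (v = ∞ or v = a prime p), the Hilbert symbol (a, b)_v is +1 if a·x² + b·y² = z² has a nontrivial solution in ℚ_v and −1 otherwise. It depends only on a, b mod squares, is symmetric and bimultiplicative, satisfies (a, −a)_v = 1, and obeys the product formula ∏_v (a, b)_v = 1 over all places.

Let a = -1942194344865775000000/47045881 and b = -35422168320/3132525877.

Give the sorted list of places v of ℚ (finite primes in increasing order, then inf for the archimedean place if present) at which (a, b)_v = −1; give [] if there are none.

[7, 13, 29, inf]

Mod squares: a ≡ -319, b ≡ -2467465. Check v ∈ {∞, 2, 3, 5, 7, 11, 13, 17, 19, 29, 43}.
v=7: a=7^2·(≡6), b=7^1·(≡1) mod 7; (6|7)=-1, (1|7)=+1; (−1)^{2·1·3}·(-1)^1·(+1)^2 = -1.
v=2: v_2(a)=6, v_2(b)=8; units ≡ 1, 7 (mod 8); ε·ε+αω+βω = 0·1+6·0+8·0 ≡ 0  ⇒  (a,b)_2 = +1.
v=13: a=13^2·(≡6), b=13^-1·(≡7) mod 13; (6|13)=-1, (7|13)=-1; (−1)^{2·-1·6}·(-1)^-1·(-1)^2 = -1.
v=11: a=11^3·(≡1), b=11^1·(≡10) mod 11; (1|11)=+1, (10|11)=-1; (−1)^{3·1·5}·(+1)^1·(-1)^3 = +1.
v=29: a=29^3·(≡18), b=29^1·(≡20) mod 29; (18|29)=-1, (20|29)=+1; (−1)^{3·1·14}·(-1)^1·(+1)^3 = -1.
v=5: a=5^8·(≡1), b=5^1·(≡3) mod 5; (1|5)=+1, (3|5)=-1; (−1)^{8·1·2}·(+1)^1·(-1)^8 = +1.
v=43: a=43^0·(≡14), b=43^-2·(≡10) mod 43; (14|43)=+1, (10|43)=+1; (−1)^{0·-2·21}·(+1)^-2·(+1)^0 = +1.
v=17: a=17^2·(≡8), b=17^1·(≡9) mod 17; (8|17)=+1, (9|17)=+1; (−1)^{2·1·8}·(+1)^1·(+1)^2 = +1.
v=3: a=3^0·(≡2), b=3^6·(≡2) mod 3; (2|3)=-1, (2|3)=-1; (−1)^{0·6·1}·(-1)^6·(-1)^0 = +1.
v=∞: -319 < 0 and -2467465 < 0  ⇒  (a,b)_∞ = -1.
v=19: a=19^-6·(≡4), b=19^-4·(≡15) mod 19; (4|19)=+1, (15|19)=-1; (−1)^{-6·-4·9}·(+1)^-4·(-1)^-6 = +1.
|Ram(-319, -2467465)| = 4, even; anisotropic at {7, 13, 29, ∞}.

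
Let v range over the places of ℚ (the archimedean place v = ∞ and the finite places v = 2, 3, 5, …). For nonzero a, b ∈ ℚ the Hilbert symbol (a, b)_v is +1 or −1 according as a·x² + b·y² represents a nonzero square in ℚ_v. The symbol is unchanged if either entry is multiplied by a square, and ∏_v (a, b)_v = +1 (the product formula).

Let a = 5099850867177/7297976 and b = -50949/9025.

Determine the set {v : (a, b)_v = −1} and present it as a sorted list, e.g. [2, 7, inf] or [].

[17, 23]

(a, b) ≡ (2227918, -629) mod (ℚ^×)²; places V = {2, 3, 5, 7, 11, 17, 19, 23, 37, ∞}.
(a,b)_3: α=4, u≡1; β=4, v≡1 (mod 3); (1|3)=+1, (1|3)=+1; sign (−1)^0·+1^4·+1^4 = +1.
(a,b)_37: α=3, u≡22; β=1, v≡15 (mod 37); (22|37)=-1, (15|37)=-1; sign (−1)^0·-1^1·-1^3 = +1.
(a,b)_7: α=-1, u≡5; β=0, v≡2 (mod 7); (5|7)=-1, (2|7)=+1; sign (−1)^0·-1^0·+1^-1 = +1.
(a,b)_23: α=1, u≡8; β=0, v≡20 (mod 23); (8|23)=+1, (20|23)=-1; sign (−1)^0·+1^0·-1^1 = -1.
(a,b)_19: α=-4, u≡7; β=-2, v≡11 (mod 19); (7|19)=+1, (11|19)=+1; sign (−1)^0·+1^-2·+1^-4 = +1.
(a,b)_17: α=3, u≡1; β=1, v≡11 (mod 17); (1|17)=+1, (11|17)=-1; sign (−1)^0·+1^1·-1^3 = -1.
(a,b)_11: α=1, u≡8; β=0, v≡5 (mod 11); (8|11)=-1, (5|11)=+1; sign (−1)^0·-1^0·+1^1 = +1.
(a,b)_2: α=-3, β=0; u≡7, v≡3 (mod 8); ε(u)ε(v)=1·1, αω(v)=-3·1, βω(u)=0·0; sum ≡ 0  ⇒  +1.
(a,b)_∞: sgn(2227918)=+, sgn(-629)=−, so +1.
(a,b)_5: α=0, u≡2; β=-2, v≡1 (mod 5); (2|5)=-1, (1|5)=+1; sign (−1)^0·-1^-2·+1^0 = +1.
(2227918, -629 / ℚ) ramifies at {17, 23}: a division algebra.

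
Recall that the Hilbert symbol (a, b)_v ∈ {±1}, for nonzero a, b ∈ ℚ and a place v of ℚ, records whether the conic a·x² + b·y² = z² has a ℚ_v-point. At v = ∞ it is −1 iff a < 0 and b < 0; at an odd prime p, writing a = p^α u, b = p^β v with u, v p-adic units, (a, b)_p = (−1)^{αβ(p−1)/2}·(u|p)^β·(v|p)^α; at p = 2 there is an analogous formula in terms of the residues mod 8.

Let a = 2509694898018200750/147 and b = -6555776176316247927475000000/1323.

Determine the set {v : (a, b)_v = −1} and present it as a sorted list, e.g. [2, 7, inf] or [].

[3, 5, 11, 13, 37, 43]

Mod squares: a ≡ 52890, b ≡ -650793. Check v ∈ {∞, 2, 3, 5, 7, 11, 13, 37, 41, 43}.
v=11: a=11^4·(≡2), b=11^1·(≡6) mod 11; (2|11)=-1, (6|11)=-1; (−1)^{4·1·5}·(-1)^1·(-1)^4 = -1.
v=43: a=43^1·(≡20), b=43^2·(≡5) mod 43; (20|43)=-1, (5|43)=-1; (−1)^{1·2·21}·(-1)^2·(-1)^1 = -1.
v=37: a=37^2·(≡13), b=37^3·(≡15) mod 37; (13|37)=-1, (15|37)=-1; (−1)^{2·3·18}·(-1)^3·(-1)^2 = -1.
v=∞: 52890 > 0 and -650793 < 0  ⇒  (a,b)_∞ = +1.
v=13: a=13^2·(≡2), b=13^3·(≡8) mod 13; (2|13)=-1, (8|13)=-1; (−1)^{2·3·6}·(-1)^3·(-1)^2 = -1.
v=7: a=7^-2·(≡6), b=7^-2·(≡2) mod 7; (6|7)=-1, (2|7)=+1; (−1)^{-2·-2·3}·(-1)^-2·(+1)^-2 = +1.
v=5: a=5^3·(≡3), b=5^8·(≡3) mod 5; (3|5)=-1, (3|5)=-1; (−1)^{3·8·2}·(-1)^8·(-1)^3 = -1.
v=41: a=41^3·(≡11), b=41^5·(≡17) mod 41; (11|41)=-1, (17|41)=-1; (−1)^{3·5·20}·(-1)^5·(-1)^3 = +1.
v=3: a=3^-1·(≡2), b=3^-3·(≡2) mod 3; (2|3)=-1, (2|3)=-1; (−1)^{-1·-3·1}·(-1)^-3·(-1)^-1 = -1.
v=2: v_2(a)=1, v_2(b)=6; units ≡ 5, 7 (mod 8); ε·ε+αω+βω = 0·1+1·0+6·1 ≡ 0  ⇒  (a,b)_2 = +1.
|Ram(52890, -650793)| = 6, even; anisotropic at {3, 5, 11, 13, 37, 43}.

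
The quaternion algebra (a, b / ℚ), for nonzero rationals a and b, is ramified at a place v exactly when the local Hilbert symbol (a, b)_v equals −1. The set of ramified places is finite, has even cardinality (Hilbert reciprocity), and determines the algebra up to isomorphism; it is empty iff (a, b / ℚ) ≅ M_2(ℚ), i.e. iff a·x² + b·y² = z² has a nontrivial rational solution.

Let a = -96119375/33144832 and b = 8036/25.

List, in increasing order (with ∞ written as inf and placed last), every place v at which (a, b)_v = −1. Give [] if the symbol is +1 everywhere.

(a, b) ≡ (-8897, 41) mod (ℚ^×)²; places V = {2, 5, 7, 11, 17, 31, 41, ∞}.
(a,b)_∞: sgn(-8897)=−, sgn(41)=+, so +1.
(a,b)_2: α=-14, β=2; u≡7, v≡1 (mod 8); ε(u)ε(v)=1·0, αω(v)=-14·0, βω(u)=2·0; sum ≡ 0  ⇒  +1.
(a,b)_11: α=2, u≡2; β=0, v≡2 (mod 11); (2|11)=-1, (2|11)=-1; sign (−1)^0·-1^0·-1^2 = +1.
(a,b)_5: α=4, u≡2; β=-2, v≡1 (mod 5); (2|5)=-1, (1|5)=+1; sign (−1)^0·-1^-2·+1^4 = +1.
(a,b)_41: α=1, u≡17; β=1, v≡39 (mod 41); (17|41)=-1, (39|41)=+1; sign (−1)^0·-1^1·+1^1 = -1.
(a,b)_17: α=-2, u≡6; β=0, v≡10 (mod 17); (6|17)=-1, (10|17)=-1; sign (−1)^0·-1^0·-1^-2 = +1.
(a,b)_31: α=1, u≡22; β=0, v≡4 (mod 31); (22|31)=-1, (4|31)=+1; sign (−1)^0·-1^0·+1^1 = +1.
(a,b)_7: α=-1, u≡5; β=2, v≡6 (mod 7); (5|7)=-1, (6|7)=-1; sign (−1)^0·-1^2·-1^-1 = -1.
Ram(-8897, 41) = {7, 41}; no ℚ_7-point on the conic.

[7, 41]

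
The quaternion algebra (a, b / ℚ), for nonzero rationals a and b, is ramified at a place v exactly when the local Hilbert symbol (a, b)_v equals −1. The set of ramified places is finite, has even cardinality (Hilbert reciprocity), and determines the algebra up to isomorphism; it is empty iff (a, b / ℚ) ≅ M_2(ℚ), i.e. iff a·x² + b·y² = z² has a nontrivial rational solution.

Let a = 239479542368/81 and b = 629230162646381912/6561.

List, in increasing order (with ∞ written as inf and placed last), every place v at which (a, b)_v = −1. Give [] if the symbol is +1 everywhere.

Mod squares: a ≡ 10933142, b ≡ 69782. Check v ∈ {∞, 2, 3, 7, 11, 17, 23, 31, 37, 41}.
v=23: a=23^1·(≡1), b=23^1·(≡21) mod 23; (1|23)=+1, (21|23)=-1; (−1)^{1·1·11}·(+1)^1·(-1)^1 = +1.
v=7: a=7^0·(≡6), b=7^2·(≡6) mod 7; (6|7)=-1, (6|7)=-1; (−1)^{0·2·3}·(-1)^2·(-1)^0 = +1.
v=41: a=41^1·(≡20), b=41^1·(≡18) mod 41; (20|41)=+1, (18|41)=+1; (−1)^{1·1·20}·(+1)^1·(+1)^1 = +1.
v=2: v_2(a)=5, v_2(b)=3; units ≡ 3, 3 (mod 8); ε·ε+αω+βω = 1·1+5·1+3·1 ≡ 1  ⇒  (a,b)_2 = -1.
v=37: a=37^2·(≡1), b=37^3·(≡16) mod 37; (1|37)=+1, (16|37)=+1; (−1)^{2·3·18}·(+1)^3·(+1)^2 = +1.
v=3: a=3^-4·(≡2), b=3^-8·(≡2) mod 3; (2|3)=-1, (2|3)=-1; (−1)^{-4·-8·1}·(-1)^-8·(-1)^-4 = +1.
v=11: a=11^1·(≡10), b=11^2·(≡4) mod 11; (10|11)=-1, (4|11)=+1; (−1)^{1·2·5}·(-1)^2·(+1)^1 = +1.
v=∞: 10933142 > 0 and 69782 > 0  ⇒  (a,b)_∞ = +1.
v=31: a=31^1·(≡23), b=31^2·(≡18) mod 31; (23|31)=-1, (18|31)=+1; (−1)^{1·2·15}·(-1)^2·(+1)^1 = +1.
v=17: a=17^1·(≡2), b=17^2·(≡5) mod 17; (2|17)=+1, (5|17)=-1; (−1)^{1·2·8}·(+1)^2·(-1)^1 = -1.
Ram(10933142, 69782) = {2, 17}; no ℚ_2-point on the conic.

[2, 17]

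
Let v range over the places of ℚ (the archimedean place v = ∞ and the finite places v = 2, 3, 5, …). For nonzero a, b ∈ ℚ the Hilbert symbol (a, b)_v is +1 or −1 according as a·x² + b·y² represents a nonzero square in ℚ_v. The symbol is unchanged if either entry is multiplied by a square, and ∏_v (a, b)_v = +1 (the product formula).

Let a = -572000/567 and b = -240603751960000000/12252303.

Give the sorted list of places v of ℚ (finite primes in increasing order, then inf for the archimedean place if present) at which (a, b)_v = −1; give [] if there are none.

[2, 5, 17, inf]

Mod squares: a ≡ -10010, b ≡ -170170. Check v ∈ {∞, 2, 3, 5, 7, 11, 13, 17}.
v=5: a=5^3·(≡2), b=5^7·(≡4) mod 5; (2|5)=-1, (4|5)=+1; (−1)^{3·7·2}·(-1)^7·(+1)^3 = -1.
v=3: a=3^-4·(≡1), b=3^-6·(≡2) mod 3; (1|3)=+1, (2|3)=-1; (−1)^{-4·-6·1}·(+1)^-6·(-1)^-4 = +1.
v=17: a=17^0·(≡14), b=17^1·(≡7) mod 17; (14|17)=-1, (7|17)=-1; (−1)^{0·1·8}·(-1)^1·(-1)^0 = -1.
v=2: v_2(a)=5, v_2(b)=9; units ≡ 3, 3 (mod 8); ε·ε+αω+βω = 1·1+5·1+9·1 ≡ 1  ⇒  (a,b)_2 = -1.
v=7: a=7^-1·(≡3), b=7^-5·(≡2) mod 7; (3|7)=-1, (2|7)=+1; (−1)^{-1·-5·3}·(-1)^-5·(+1)^-1 = +1.
v=11: a=11^1·(≡5), b=11^5·(≡2) mod 11; (5|11)=+1, (2|11)=-1; (−1)^{1·5·5}·(+1)^5·(-1)^1 = +1.
v=13: a=13^1·(≡12), b=13^3·(≡1) mod 13; (12|13)=+1, (1|13)=+1; (−1)^{1·3·6}·(+1)^3·(+1)^1 = +1.
v=∞: -10010 < 0 and -170170 < 0  ⇒  (a,b)_∞ = -1.
Ram(-10010, -170170) = {2, 5, 17, ∞}; no ℚ_2-point on the conic.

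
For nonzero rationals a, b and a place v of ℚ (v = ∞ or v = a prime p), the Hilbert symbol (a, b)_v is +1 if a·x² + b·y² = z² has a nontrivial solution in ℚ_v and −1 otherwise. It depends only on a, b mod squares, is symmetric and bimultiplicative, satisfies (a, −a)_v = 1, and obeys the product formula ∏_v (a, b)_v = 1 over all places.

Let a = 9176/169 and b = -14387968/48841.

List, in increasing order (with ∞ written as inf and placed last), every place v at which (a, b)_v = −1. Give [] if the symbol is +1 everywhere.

[2, 37]

Mod squares: a ≡ 2294, b ≡ -1147. Check v ∈ {∞, 2, 7, 13, 17, 31, 37}.
v=17: a=17^0·(≡4), b=17^-2·(≡1) mod 17; (4|17)=+1, (1|17)=+1; (−1)^{0·-2·8}·(+1)^-2·(+1)^0 = +1.
v=2: v_2(a)=3, v_2(b)=8; units ≡ 3, 5 (mod 8); ε·ε+αω+βω = 1·0+3·1+8·1 ≡ 1  ⇒  (a,b)_2 = -1.
v=37: a=37^1·(≡3), b=37^1·(≡6) mod 37; (3|37)=+1, (6|37)=-1; (−1)^{1·1·18}·(+1)^1·(-1)^1 = -1.
v=31: a=31^1·(≡30), b=31^1·(≡8) mod 31; (30|31)=-1, (8|31)=+1; (−1)^{1·1·15}·(-1)^1·(+1)^1 = +1.
v=13: a=13^-2·(≡11), b=13^-2·(≡1) mod 13; (11|13)=-1, (1|13)=+1; (−1)^{-2·-2·6}·(-1)^-2·(+1)^-2 = +1.
v=∞: 2294 > 0 and -1147 < 0  ⇒  (a,b)_∞ = +1.
v=7: a=7^0·(≡6), b=7^2·(≡2) mod 7; (6|7)=-1, (2|7)=+1; (−1)^{0·2·3}·(-1)^2·(+1)^0 = +1.
(2294, -1147 / ℚ) ramifies at {2, 37}: a division algebra.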